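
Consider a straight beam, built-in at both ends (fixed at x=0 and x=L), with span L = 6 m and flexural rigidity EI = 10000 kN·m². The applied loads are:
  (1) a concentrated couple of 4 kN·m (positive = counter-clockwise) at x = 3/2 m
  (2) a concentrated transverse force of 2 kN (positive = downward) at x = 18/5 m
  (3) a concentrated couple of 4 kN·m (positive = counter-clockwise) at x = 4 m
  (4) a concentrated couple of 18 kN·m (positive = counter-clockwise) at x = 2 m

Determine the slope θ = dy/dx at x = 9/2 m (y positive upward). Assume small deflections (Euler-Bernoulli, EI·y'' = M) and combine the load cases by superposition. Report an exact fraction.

Load 1 — applied couple M₀=4 kN·m at a=3/2 m (b=L-a=9/2):
  θ_1 = (R_Ax²/2 - M_Ax - M₀(x-a))/EI  [x>a] with R_A=3/4, M_A=-3/4 = ((3/4)·(9/2)²/2 - (-3/4)·(9/2) - 4·((9/2)-(3/2)))/10000 = -33/320000 rad
Load 2 — point force P=2 kN at a=18/5 m (b=L-a=12/5):
  θ_2 = Pa²(L-x)(2bL-(3b+a)(L-x))/(2L³EI)  [x>a] = 2·(18/5)²·(6-(9/2))·(2·(12/5)·6-(3·(12/5)+(18/5))·(6-(9/2)))/(2·6³·10000) = 567/5000000 rad
Load 3 — applied couple M₀=4 kN·m at a=4 m (b=L-a=2):
  θ_3 = (R_Ax²/2 - M_Ax - M₀(x-a))/EI  [x>a] with R_A=8/9, M_A=4/3 = ((8/9)·(9/2)²/2 - (4/3)·(9/2) - 4·((9/2)-4))/10000 = 1/10000 rad
Load 4 — applied couple M₀=18 kN·m at a=2 m (b=L-a=4):
  θ_4 = (R_Ax²/2 - M_Ax - M₀(x-a))/EI  [x>a] with R_A=4, M_A=0 = (4·(9/2)²/2 - 0·(9/2) - 18·((9/2)-2))/10000 = -9/20000 rad
Superposition: θ = Σ θ_i = -13589/40000000 rad ≈ -0.000340 rad

θ(9/2) = -13589/40000000 rad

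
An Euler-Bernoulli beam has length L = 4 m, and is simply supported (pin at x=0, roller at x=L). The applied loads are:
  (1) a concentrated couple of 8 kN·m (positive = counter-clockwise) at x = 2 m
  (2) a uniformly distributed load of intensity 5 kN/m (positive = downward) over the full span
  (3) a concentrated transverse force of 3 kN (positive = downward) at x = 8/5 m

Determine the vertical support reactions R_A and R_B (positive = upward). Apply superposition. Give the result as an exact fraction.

R_A = 69/5 kN, R_B = 46/5 kN

Load 1 — applied couple M₀=8 kN·m at a=2 m (b=L-a=2):
  R_A = M₀/L = 8/4 = 2 kN
  R_B = -M₀/L = -8/4 = -2 kN
Load 2 — uniform load w=5 kN/m over full span:
  R_A = wL/2 = 5·4/2 = 10 kN
  R_B = wL/2 = 5·4/2 = 10 kN
Load 3 — point force P=3 kN at a=8/5 m (b=L-a=12/5):
  R_A = Pb/L = 3·(12/5)/4 = 9/5 kN
  R_B = Pa/L = 3·(8/5)/4 = 6/5 kN
Superposition: R_A = 69/5 kN, R_B = 46/5 kN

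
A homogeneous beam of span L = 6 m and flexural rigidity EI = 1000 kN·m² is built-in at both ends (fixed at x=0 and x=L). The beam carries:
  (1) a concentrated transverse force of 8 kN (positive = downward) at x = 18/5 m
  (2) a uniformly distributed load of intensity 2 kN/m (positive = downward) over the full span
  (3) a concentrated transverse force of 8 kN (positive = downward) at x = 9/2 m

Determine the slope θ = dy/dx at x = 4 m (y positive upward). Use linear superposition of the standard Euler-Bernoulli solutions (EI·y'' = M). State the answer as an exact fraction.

Load 1 — point force P=8 kN at a=18/5 m (b=L-a=12/5):
  θ_1 = Pa²(L-x)(2bL-(3b+a)(L-x))/(2L³EI)  [x>a] = 8·(18/5)²·(6-4)·(2·(12/5)·6-(3·(12/5)+(18/5))·(6-4))/(2·6³·1000) = 54/15625 rad
Load 2 — uniform load w=2 kN/m over full span:
  θ_2 = -wx(L-x)(L-2x)/(12EI) = -2·4·(6-4)·(6-2·4)/(12·1000) = 1/375 rad
Load 3 — point force P=8 kN at a=9/2 m (b=L-a=3/2):
  θ_3 = -Pb²x(2aL-(3a+b)x)/(2L³EI)  [x≤a] = -8·(3/2)²·4·(2·(9/2)·6-(3·(9/2)+(3/2))·4)/(2·6³·1000) = 1/1000 rad
Superposition: θ = Σ θ_i = 2671/375000 rad ≈ 0.007123 rad

θ(4) = 2671/375000 rad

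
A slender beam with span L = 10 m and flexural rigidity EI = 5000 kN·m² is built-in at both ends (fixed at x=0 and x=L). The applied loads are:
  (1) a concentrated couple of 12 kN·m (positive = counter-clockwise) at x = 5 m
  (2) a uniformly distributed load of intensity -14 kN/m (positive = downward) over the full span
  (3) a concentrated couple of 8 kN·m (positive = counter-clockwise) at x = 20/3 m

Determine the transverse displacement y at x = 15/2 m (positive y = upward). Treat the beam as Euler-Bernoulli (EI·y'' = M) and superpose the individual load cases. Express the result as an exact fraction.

Load 1 — applied couple M₀=12 kN·m at a=5 m (b=L-a=5):
  y_1 = (R_Ax³/6 - M_Ax²/2 - M₀(x-a)²/2)/EI  [x>a] with R_A=9/5, M_A=3 = ((9/5)·(15/2)³/6 - 3·(15/2)²/2 - 12·((15/2)-5)²/2)/5000 = 3/3200 m
Load 2 — uniform load w=-14 kN/m over full span:
  y_2 = -wx²(L-x)²/(24EI) = -(-14)·(15/2)²·(10-(15/2))²/(24·5000) = 21/512 m
Load 3 — applied couple M₀=8 kN·m at a=20/3 m (b=L-a=10/3):
  y_3 = (R_Ax³/6 - M_Ax²/2 - M₀(x-a)²/2)/EI  [x>a] with R_A=16/15, M_A=8/3 = ((16/15)·(15/2)³/6 - (8/3)·(15/2)²/2 - 8·((15/2)-(20/3))²/2)/5000 = -1/1800 m
Superposition: y = Σ y_i = 4769/115200 m ≈ 0.041398 m

y(15/2) = 4769/115200 m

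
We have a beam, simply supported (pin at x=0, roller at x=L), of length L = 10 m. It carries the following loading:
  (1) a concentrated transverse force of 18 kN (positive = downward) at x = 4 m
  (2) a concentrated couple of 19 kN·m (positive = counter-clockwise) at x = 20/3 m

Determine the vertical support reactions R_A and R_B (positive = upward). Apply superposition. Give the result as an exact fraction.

Load 1 — point force P=18 kN at a=4 m (b=L-a=6):
  R_A = Pb/L = 18·6/10 = 54/5 kN
  R_B = Pa/L = 18·4/10 = 36/5 kN
Load 2 — applied couple M₀=19 kN·m at a=20/3 m (b=L-a=10/3):
  R_A = M₀/L = 19/10 kN
  R_B = -M₀/L = -19/10 kN
Superposition: R_A = 127/10 kN, R_B = 53/10 kN

R_A = 127/10 kN, R_B = 53/10 kN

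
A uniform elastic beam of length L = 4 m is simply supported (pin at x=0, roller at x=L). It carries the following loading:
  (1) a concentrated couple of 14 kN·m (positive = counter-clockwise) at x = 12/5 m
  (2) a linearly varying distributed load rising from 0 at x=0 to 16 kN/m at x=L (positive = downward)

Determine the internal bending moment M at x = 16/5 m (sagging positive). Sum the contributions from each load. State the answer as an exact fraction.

Load 1 — applied couple M₀=14 kN·m at a=12/5 m (b=L-a=8/5):
  M_1 = M₀x/L - M₀  [x>a] = 14·(16/5)/4 - 14 = -14/5 kN·m
Load 2 — triangular load w₀=16 kN/m (0→w₀ over full span):
  M_2 = w₀Lx/6 - w₀x³/(6L) = 16·4·(16/5)/6 - 16·(16/5)³/(6·4) = 1536/125 kN·m
Superposition: M = Σ M_i = 1186/125 kN·m ≈ 9.488000 kN·m

M(16/5) = 1186/125 kN·m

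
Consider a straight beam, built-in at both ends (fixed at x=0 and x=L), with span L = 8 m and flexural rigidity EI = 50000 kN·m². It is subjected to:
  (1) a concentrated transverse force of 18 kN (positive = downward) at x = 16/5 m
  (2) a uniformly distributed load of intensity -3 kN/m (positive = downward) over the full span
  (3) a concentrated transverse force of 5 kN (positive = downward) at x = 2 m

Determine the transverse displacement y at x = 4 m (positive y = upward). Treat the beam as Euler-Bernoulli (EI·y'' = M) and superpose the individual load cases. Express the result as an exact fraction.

y(4) = -1657/4687500 m

Load 1 — point force P=18 kN at a=16/5 m (b=L-a=24/5):
  y_1 = -Pa²(L-x)²(3bL-(3b+a)(L-x))/(6L³EI)  [x>a] = -18·(16/5)²·(8-4)²·(3·(24/5)·8-(3·(24/5)+(16/5))·(8-4))/(6·8³·50000) = -336/390625 m
Load 2 — uniform load w=-3 kN/m over full span:
  y_2 = -wx²(L-x)²/(24EI) = -(-3)·4²·(8-4)²/(24·50000) = 2/3125 m
Load 3 — point force P=5 kN at a=2 m (b=L-a=6):
  y_3 = -Pa²(L-x)²(3bL-(3b+a)(L-x))/(6L³EI)  [x>a] = -5·2²·(8-4)²·(3·6·8-(3·6+2)·(8-4))/(6·8³·50000) = -1/7500 m
Superposition: y = Σ y_i = -1657/4687500 m ≈ -0.000353 m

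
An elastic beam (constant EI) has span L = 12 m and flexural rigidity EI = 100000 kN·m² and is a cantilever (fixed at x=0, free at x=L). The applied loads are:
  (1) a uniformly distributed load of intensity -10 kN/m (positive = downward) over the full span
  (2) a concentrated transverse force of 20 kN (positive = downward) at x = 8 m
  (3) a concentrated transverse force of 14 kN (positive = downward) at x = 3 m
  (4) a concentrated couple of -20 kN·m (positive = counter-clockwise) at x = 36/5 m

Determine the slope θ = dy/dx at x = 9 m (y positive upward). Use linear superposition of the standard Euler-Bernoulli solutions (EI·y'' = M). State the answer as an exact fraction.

θ(9) = 497/25000 rad

Load 1 — uniform load w=-10 kN/m over full span:
  θ_1 = -wx(x²-3Lx+3L²)/(6EI) = -(-10)·9·(9²-3·12·9+3·12²)/(6·100000) = 567/20000 rad
Load 2 — point force P=20 kN at a=8 m (b=L-a=4):
  θ_2 = -Pa²/(2EI)  [x>a] = -20·8²/(2·100000) = -4/625 rad
Load 3 — point force P=14 kN at a=3 m (b=L-a=9):
  θ_3 = -Pa²/(2EI)  [x>a] = -14·3²/(2·100000) = -63/100000 rad
Load 4 — applied couple M₀=-20 kN·m at a=36/5 m (b=L-a=24/5):
  θ_4 = M₀a/EI  [x>a] = (-20)·(36/5)/100000 = -9/6250 rad
Superposition: θ = Σ θ_i = 497/25000 rad ≈ 0.019880 rad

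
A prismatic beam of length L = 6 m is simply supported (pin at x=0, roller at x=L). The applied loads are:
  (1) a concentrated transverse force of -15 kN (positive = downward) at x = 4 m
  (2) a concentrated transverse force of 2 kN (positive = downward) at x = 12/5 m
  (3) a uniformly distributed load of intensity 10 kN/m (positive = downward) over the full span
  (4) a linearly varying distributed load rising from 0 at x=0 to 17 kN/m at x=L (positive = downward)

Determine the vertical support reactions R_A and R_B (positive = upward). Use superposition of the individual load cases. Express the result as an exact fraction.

Load 1 — point force P=-15 kN at a=4 m (b=L-a=2):
  R_A = Pb/L = (-15)·2/6 = -5 kN
  R_B = Pa/L = (-15)·4/6 = -10 kN
Load 2 — point force P=2 kN at a=12/5 m (b=L-a=18/5):
  R_A = Pb/L = 2·(18/5)/6 = 6/5 kN
  R_B = Pa/L = 2·(12/5)/6 = 4/5 kN
Load 3 — uniform load w=10 kN/m over full span:
  R_A = wL/2 = 10·6/2 = 30 kN
  R_B = wL/2 = 10·6/2 = 30 kN
Load 4 — triangular load w₀=17 kN/m (0→w₀ over full span):
  R_A = w₀L/6 = 17·6/6 = 17 kN
  R_B = w₀L/3 = 17·6/3 = 34 kN
Superposition: R_A = 216/5 kN, R_B = 274/5 kN

R_A = 216/5 kN, R_B = 274/5 kN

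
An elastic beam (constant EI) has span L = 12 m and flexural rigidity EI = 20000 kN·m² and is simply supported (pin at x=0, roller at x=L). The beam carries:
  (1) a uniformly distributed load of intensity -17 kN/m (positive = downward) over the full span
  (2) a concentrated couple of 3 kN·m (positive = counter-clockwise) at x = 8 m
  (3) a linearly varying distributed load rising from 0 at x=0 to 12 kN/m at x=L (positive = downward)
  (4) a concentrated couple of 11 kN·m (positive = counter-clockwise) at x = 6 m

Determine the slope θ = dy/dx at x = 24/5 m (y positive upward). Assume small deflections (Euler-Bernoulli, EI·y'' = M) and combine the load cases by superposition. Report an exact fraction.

θ(24/5) = 271757/25000000 rad

Load 1 — uniform load w=-17 kN/m over full span:
  θ_1 = -w(L³-6Lx²+4x³)/(24EI) = -(-17)·(12³-6·12·(24/5)²+4·(24/5)³)/(24·20000) = 5661/312500 rad
Load 2 — applied couple M₀=3 kN·m at a=8 m (b=L-a=4):
  θ_2 = (M₀x²/(2L)+C₁)/EI  [x≤a] with C₁=M₀(3b²-L²)/(6L)=-4 = (3·(24/5)²/(2·12)+(-4))/20000 = -7/125000 rad
Load 3 — triangular load w₀=12 kN/m (0→w₀ over full span):
  θ_3 = -w₀(7L⁴-30L²x²+15x⁴)/(360LEI) = -12·(7·12⁴-30·12²·(24/5)²+15·(24/5)⁴)/(360·12·20000) = -2907/390625 rad
Load 4 — applied couple M₀=11 kN·m at a=6 m (b=L-a=6):
  θ_4 = (M₀x²/(2L)+C₁)/EI  [x≤a] with C₁=M₀(3b²-L²)/(6L)=-11/2 = (11·(24/5)²/(2·12)+(-11/2))/20000 = 253/1000000 rad
Superposition: θ = Σ θ_i = 271757/25000000 rad ≈ 0.010870 rad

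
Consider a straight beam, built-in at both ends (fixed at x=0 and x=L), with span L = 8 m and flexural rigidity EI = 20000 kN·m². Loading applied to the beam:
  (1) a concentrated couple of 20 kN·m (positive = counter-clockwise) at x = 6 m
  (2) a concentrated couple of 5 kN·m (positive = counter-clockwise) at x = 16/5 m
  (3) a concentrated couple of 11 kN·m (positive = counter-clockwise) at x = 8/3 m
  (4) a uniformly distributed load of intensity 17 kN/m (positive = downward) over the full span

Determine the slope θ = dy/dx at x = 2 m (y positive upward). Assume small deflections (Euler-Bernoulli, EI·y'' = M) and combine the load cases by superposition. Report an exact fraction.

θ(2) = -8473/2400000 rad

Load 1 — applied couple M₀=20 kN·m at a=6 m (b=L-a=2):
  θ_1 = (R_Ax²/2 - M_Ax)/EI  [x≤a] with R_A=45/16, M_A=25/4 = ((45/16)·2²/2 - (25/4)·2)/20000 = -11/32000 rad
Load 2 — applied couple M₀=5 kN·m at a=16/5 m (b=L-a=24/5):
  θ_2 = (R_Ax²/2 - M_Ax)/EI  [x≤a] with R_A=9/10, M_A=3/5 = ((9/10)·2²/2 - (3/5)·2)/20000 = 3/100000 rad
Load 3 — applied couple M₀=11 kN·m at a=8/3 m (b=L-a=16/3):
  θ_3 = (R_Ax²/2 - M_Ax)/EI  [x≤a] with R_A=11/6, M_A=0 = ((11/6)·2²/2 - 0·2)/20000 = 11/60000 rad
Load 4 — uniform load w=17 kN/m over full span:
  θ_4 = -wx(L-x)(L-2x)/(12EI) = -17·2·(8-2)·(8-2·2)/(12·20000) = -17/5000 rad
Superposition: θ = Σ θ_i = -8473/2400000 rad ≈ -0.003530 rad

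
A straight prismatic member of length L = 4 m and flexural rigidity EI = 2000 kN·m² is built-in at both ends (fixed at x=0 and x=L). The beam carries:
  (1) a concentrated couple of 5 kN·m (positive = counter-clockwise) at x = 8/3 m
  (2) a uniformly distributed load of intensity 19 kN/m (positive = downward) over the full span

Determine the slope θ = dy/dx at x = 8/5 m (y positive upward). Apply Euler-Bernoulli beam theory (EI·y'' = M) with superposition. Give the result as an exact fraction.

θ(8/5) = -253/93750 rad

Load 1 — applied couple M₀=5 kN·m at a=8/3 m (b=L-a=4/3):
  θ_1 = (R_Ax²/2 - M_Ax)/EI  [x≤a] with R_A=5/3, M_A=5/3 = ((5/3)·(8/5)²/2 - (5/3)·(8/5))/2000 = -1/3750 rad
Load 2 — uniform load w=19 kN/m over full span:
  θ_2 = -wx(L-x)(L-2x)/(12EI) = -19·(8/5)·(4-(8/5))·(4-2·(8/5))/(12·2000) = -38/15625 rad
Superposition: θ = Σ θ_i = -253/93750 rad ≈ -0.002699 rad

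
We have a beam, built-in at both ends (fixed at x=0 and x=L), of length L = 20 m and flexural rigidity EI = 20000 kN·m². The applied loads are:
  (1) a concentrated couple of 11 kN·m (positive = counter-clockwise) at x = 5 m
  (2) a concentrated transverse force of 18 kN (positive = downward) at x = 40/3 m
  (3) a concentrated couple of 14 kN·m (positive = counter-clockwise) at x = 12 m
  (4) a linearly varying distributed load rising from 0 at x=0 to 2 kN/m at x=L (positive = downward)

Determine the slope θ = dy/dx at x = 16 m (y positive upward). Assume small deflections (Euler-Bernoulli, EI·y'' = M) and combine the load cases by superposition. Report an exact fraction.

θ(16) = 15701/1875000 rad

Load 1 — applied couple M₀=11 kN·m at a=5 m (b=L-a=15):
  θ_1 = (R_Ax²/2 - M_Ax - M₀(x-a))/EI  [x>a] with R_A=99/160, M_A=-33/16 = ((99/160)·16²/2 - (-33/16)·16 - 11·(16-5))/20000 = -11/25000 rad
Load 2 — point force P=18 kN at a=40/3 m (b=L-a=20/3):
  θ_2 = Pa²(L-x)(2bL-(3b+a)(L-x))/(2L³EI)  [x>a] = 18·(40/3)²·(20-16)·(2·(20/3)·20-(3·(20/3)+(40/3))·(20-16))/(2·20³·20000) = 2/375 rad
Load 3 — applied couple M₀=14 kN·m at a=12 m (b=L-a=8):
  θ_3 = (R_Ax²/2 - M_Ax - M₀(x-a))/EI  [x>a] with R_A=126/125, M_A=112/25 = ((126/125)·16²/2 - (112/25)·16 - 14·(16-12))/20000 = 21/312500 rad
Load 4 — triangular load w₀=2 kN/m (0→w₀ over full span):
  θ_4 = -w₀(2x(L-x)(L-2x)(x+2L)+x²(L-x)²)/(120LEI) = -2·(2·16·(20-16)·(20-2·16)·(16+2·20)+16²·(20-16)²)/(120·20·20000) = 32/9375 rad
Superposition: θ = Σ θ_i = 15701/1875000 rad ≈ 0.008374 rad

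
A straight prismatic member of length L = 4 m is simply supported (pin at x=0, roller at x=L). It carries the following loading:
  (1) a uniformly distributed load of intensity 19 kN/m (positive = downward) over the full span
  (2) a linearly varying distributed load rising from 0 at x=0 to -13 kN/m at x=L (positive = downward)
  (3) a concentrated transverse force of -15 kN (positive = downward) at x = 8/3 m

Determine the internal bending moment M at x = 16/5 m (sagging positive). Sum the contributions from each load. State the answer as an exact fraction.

Load 1 — uniform load w=19 kN/m over full span:
  M_1 = wx(L-x)/2 = 19·(16/5)·(4-(16/5))/2 = 608/25 kN·m
Load 2 — triangular load w₀=-13 kN/m (0→w₀ over full span):
  M_2 = w₀Lx/6 - w₀x³/(6L) = (-13)·4·(16/5)/6 - (-13)·(16/5)³/(6·4) = -1248/125 kN·m
Load 3 — point force P=-15 kN at a=8/3 m (b=L-a=4/3):
  M_3 = Pa(L-x)/L  [x>a] = (-15)·(8/3)·(4-(16/5))/4 = -8 kN·m
Superposition: M = Σ M_i = 792/125 kN·m ≈ 6.336000 kN·m

M(16/5) = 792/125 kN·m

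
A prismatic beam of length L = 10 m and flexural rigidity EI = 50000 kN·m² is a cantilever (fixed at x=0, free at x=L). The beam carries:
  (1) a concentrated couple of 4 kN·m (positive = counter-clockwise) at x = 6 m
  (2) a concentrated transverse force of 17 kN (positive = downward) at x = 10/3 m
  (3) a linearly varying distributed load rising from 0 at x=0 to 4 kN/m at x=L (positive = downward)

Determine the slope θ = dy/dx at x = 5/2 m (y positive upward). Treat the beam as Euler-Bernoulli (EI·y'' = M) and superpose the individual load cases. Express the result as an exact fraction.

θ(5/2) = -13441/1920000 rad

Load 1 — applied couple M₀=4 kN·m at a=6 m (b=L-a=4):
  θ_1 = M₀x/EI  [x≤a] = 4·(5/2)/50000 = 1/5000 rad
Load 2 — point force P=17 kN at a=10/3 m (b=L-a=20/3):
  θ_2 = -Px(2a-x)/(2EI)  [x≤a] = -17·(5/2)·(2·(10/3)-(5/2))/(2·50000) = -17/9600 rad
Load 3 — triangular load w₀=4 kN/m (0→w₀ over full span):
  θ_3 = (w₀Lx²/4-w₀L²x/3-w₀x⁴/(24L))/EI = (4·10·(5/2)²/4-4·10²·(5/2)/3-4·(5/2)⁴/(24·10))/50000 = -139/25600 rad
Superposition: θ = Σ θ_i = -13441/1920000 rad ≈ -0.007001 rad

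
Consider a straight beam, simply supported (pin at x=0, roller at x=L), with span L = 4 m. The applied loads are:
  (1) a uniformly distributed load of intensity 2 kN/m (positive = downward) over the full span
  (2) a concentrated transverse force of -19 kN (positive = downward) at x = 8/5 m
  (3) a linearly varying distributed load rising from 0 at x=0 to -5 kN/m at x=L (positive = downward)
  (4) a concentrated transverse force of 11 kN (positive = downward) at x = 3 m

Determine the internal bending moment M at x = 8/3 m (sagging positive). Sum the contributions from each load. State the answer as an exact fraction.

M(8/3) = -1694/405 kN·m

Load 1 — uniform load w=2 kN/m over full span:
  M_1 = wx(L-x)/2 = 2·(8/3)·(4-(8/3))/2 = 32/9 kN·m
Load 2 — point force P=-19 kN at a=8/5 m (b=L-a=12/5):
  M_2 = Pa(L-x)/L  [x>a] = (-19)·(8/5)·(4-(8/3))/4 = -152/15 kN·m
Load 3 — triangular load w₀=-5 kN/m (0→w₀ over full span):
  M_3 = w₀Lx/6 - w₀x³/(6L) = (-5)·4·(8/3)/6 - (-5)·(8/3)³/(6·4) = -400/81 kN·m
Load 4 — point force P=11 kN at a=3 m (b=L-a=1):
  M_4 = Pbx/L  [x≤a] = 11·1·(8/3)/4 = 22/3 kN·m
Superposition: M = Σ M_i = -1694/405 kN·m ≈ -4.182716 kN·m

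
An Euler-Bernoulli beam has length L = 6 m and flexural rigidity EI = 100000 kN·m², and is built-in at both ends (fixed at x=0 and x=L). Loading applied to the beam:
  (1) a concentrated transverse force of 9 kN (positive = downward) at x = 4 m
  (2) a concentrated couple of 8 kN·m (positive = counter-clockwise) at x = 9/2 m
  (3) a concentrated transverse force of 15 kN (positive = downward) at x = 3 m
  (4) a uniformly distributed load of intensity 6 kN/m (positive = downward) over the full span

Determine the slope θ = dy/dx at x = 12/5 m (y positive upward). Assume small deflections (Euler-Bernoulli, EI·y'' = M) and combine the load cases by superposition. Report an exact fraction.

Load 1 — point force P=9 kN at a=4 m (b=L-a=2):
  θ_1 = -Pb²x(2aL-(3a+b)x)/(2L³EI)  [x≤a] = -9·2²·(12/5)·(2·4·6-(3·4+2)·(12/5))/(2·6³·100000) = -9/312500 rad
Load 2 — applied couple M₀=8 kN·m at a=9/2 m (b=L-a=3/2):
  θ_2 = (R_Ax²/2 - M_Ax)/EI  [x≤a] with R_A=3/2, M_A=5/2 = ((3/2)·(12/5)²/2 - (5/2)·(12/5))/100000 = -21/1250000 rad
Load 3 — point force P=15 kN at a=3 m (b=L-a=3):
  θ_3 = -Pb²x(2aL-(3a+b)x)/(2L³EI)  [x≤a] = -15·3²·(12/5)·(2·3·6-(3·3+3)·(12/5))/(2·6³·100000) = -27/500000 rad
Load 4 — uniform load w=6 kN/m over full span:
  θ_4 = -wx(L-x)(L-2x)/(12EI) = -6·(12/5)·(6-(12/5))·(6-2·(12/5))/(12·100000) = -81/1562500 rad
Superposition: θ = Σ θ_i = -1893/12500000 rad ≈ -0.000151 rad

θ(12/5) = -1893/12500000 rad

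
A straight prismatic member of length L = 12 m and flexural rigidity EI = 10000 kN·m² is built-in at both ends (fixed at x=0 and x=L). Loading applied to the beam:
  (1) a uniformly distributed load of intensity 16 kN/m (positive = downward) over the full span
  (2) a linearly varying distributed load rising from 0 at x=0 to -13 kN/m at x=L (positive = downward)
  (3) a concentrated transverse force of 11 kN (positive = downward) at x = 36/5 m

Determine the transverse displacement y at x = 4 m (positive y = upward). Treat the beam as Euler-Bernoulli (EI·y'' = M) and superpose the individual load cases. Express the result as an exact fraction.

Load 1 — uniform load w=16 kN/m over full span:
  y_1 = -wx²(L-x)²/(24EI) = -16·4²·(12-4)²/(24·10000) = -128/1875 m
Load 2 — triangular load w₀=-13 kN/m (0→w₀ over full span):
  y_2 = -w₀x²(L-x)²(x+2L)/(120LEI) = -(-13)·4²·(12-4)²·(4+2·12)/(120·12·10000) = 728/28125 m
Load 3 — point force P=11 kN at a=36/5 m (b=L-a=24/5):
  y_3 = -Pb²x²(3aL-(3a+b)x)/(6L³EI)  [x≤a] = -11·(24/5)²·4²·(3·(36/5)·12-(3·(36/5)+(24/5))·4)/(6·12³·10000) = -1408/234375 m
Superposition: y = Σ y_i = -34024/703125 m ≈ -0.048390 m

y(4) = -34024/703125 m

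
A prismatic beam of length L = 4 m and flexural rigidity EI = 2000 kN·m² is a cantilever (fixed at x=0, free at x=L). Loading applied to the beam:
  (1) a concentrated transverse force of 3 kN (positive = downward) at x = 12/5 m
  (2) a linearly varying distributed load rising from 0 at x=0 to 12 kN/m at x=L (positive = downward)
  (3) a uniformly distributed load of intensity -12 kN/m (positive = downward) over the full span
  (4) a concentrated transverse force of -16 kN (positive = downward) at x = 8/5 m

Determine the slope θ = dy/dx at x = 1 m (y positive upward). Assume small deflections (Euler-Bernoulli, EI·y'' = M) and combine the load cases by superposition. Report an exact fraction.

θ(1) = 1351/80000 rad

Load 1 — point force P=3 kN at a=12/5 m (b=L-a=8/5):
  θ_1 = -Px(2a-x)/(2EI)  [x≤a] = -3·1·(2·(12/5)-1)/(2·2000) = -57/20000 rad
Load 2 — triangular load w₀=12 kN/m (0→w₀ over full span):
  θ_2 = (w₀Lx²/4-w₀L²x/3-w₀x⁴/(24L))/EI = (12·4·1²/4-12·4²·1/3-12·1⁴/(24·4))/2000 = -417/16000 rad
Load 3 — uniform load w=-12 kN/m over full span:
  θ_3 = -wx(x²-3Lx+3L²)/(6EI) = -(-12)·1·(1²-3·4·1+3·4²)/(6·2000) = 37/1000 rad
Load 4 — point force P=-16 kN at a=8/5 m (b=L-a=12/5):
  θ_4 = -Px(2a-x)/(2EI)  [x≤a] = -(-16)·1·(2·(8/5)-1)/(2·2000) = 11/1250 rad
Superposition: θ = Σ θ_i = 1351/80000 rad ≈ 0.016887 rad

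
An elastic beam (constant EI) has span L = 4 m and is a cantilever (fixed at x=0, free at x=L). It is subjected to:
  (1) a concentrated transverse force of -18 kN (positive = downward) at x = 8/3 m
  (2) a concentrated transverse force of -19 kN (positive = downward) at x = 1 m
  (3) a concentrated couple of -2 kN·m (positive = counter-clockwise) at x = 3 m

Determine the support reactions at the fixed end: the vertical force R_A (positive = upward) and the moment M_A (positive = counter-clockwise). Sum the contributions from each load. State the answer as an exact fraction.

R_A = -37 kN, M_A = -65 kN·m

Load 1 — point force P=-18 kN at a=8/3 m (b=L-a=4/3):
  R_A = P = (-18) = -18 kN
  M_A = Pa = (-18)·(8/3) = -48 kN·m
Load 2 — point force P=-19 kN at a=1 m (b=L-a=3):
  R_A = P = (-19) = -19 kN
  M_A = Pa = (-19)·1 = -19 kN·m
Load 3 — applied couple M₀=-2 kN·m at a=3 m (b=L-a=1):
  R_A = 0 kN
  M_A = -M₀ = -(-2) = 2 kN·m
Superposition: R_A = -37 kN, M_A = -65 kN·m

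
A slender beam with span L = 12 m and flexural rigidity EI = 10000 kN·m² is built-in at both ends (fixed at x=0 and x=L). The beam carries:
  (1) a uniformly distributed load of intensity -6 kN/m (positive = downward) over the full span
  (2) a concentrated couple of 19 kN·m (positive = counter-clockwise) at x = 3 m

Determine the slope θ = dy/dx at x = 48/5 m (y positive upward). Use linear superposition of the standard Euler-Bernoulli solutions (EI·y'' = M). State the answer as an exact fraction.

Load 1 — uniform load w=-6 kN/m over full span:
  θ_1 = -wx(L-x)(L-2x)/(12EI) = -(-6)·(48/5)·(12-(48/5))·(12-2·(48/5))/(12·10000) = -648/78125 rad
Load 2 — applied couple M₀=19 kN·m at a=3 m (b=L-a=9):
  θ_2 = (R_Ax²/2 - M_Ax - M₀(x-a))/EI  [x>a] with R_A=57/32, M_A=-57/16 = ((57/32)·(48/5)²/2 - (-57/16)·(48/5) - 19·((48/5)-3))/10000 = -57/62500 rad
Superposition: θ = Σ θ_i = -2877/312500 rad ≈ -0.009206 rad

θ(48/5) = -2877/312500 rad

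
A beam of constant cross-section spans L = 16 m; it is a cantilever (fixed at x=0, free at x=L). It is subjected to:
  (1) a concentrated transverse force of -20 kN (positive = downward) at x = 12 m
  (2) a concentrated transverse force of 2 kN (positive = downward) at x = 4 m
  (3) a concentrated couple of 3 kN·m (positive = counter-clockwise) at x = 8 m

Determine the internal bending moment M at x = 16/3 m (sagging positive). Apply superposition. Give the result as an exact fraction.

Load 1 — point force P=-20 kN at a=12 m (b=L-a=4):
  M_1 = -P(a-x)  [x≤a] = -(-20)·(12-(16/3)) = 400/3 kN·m
Load 2 — point force P=2 kN at a=4 m (b=L-a=12):
  M_2 = 0  [x>a] = 0 kN·m
Load 3 — applied couple M₀=3 kN·m at a=8 m (b=L-a=8):
  M_3 = M₀  [x≤a] = 3 = 3 kN·m
Superposition: M = Σ M_i = 409/3 kN·m ≈ 136.333333 kN·m

M(16/3) = 409/3 kN·m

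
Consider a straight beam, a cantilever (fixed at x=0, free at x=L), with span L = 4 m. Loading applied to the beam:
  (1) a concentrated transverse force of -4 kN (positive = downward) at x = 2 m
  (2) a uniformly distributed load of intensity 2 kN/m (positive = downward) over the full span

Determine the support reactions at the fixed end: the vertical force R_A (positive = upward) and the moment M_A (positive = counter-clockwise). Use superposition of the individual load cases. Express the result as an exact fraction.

R_A = 4 kN, M_A = 8 kN·m

Load 1 — point force P=-4 kN at a=2 m (b=L-a=2):
  R_A = P = (-4) = -4 kN
  M_A = Pa = (-4)·2 = -8 kN·m
Load 2 — uniform load w=2 kN/m over full span:
  R_A = wL = 2·4 = 8 kN
  M_A = wL²/2 = 2·4²/2 = 16 kN·m
Superposition: R_A = 4 kN, M_A = 8 kN·m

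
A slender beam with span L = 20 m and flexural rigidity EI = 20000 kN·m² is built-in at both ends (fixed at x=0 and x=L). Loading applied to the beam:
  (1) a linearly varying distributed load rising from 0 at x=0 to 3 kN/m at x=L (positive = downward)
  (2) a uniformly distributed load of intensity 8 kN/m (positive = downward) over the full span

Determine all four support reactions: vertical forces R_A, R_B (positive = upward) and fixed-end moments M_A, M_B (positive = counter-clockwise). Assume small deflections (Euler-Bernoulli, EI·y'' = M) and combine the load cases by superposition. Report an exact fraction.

Load 1 — triangular load w₀=3 kN/m (0→w₀ over full span):
  R_A = 3w₀L/20 = 3·3·20/20 = 9 kN
  M_A = w₀L²/30 = 3·20²/30 = 40 kN·m
  R_B = 7w₀L/20 = 7·3·20/20 = 21 kN
  M_B = -w₀L²/20 = -3·20²/20 = -60 kN·m
Load 2 — uniform load w=8 kN/m over full span:
  R_A = wL/2 = 8·20/2 = 80 kN
  M_A = wL²/12 = 8·20²/12 = 800/3 kN·m
  R_B = wL/2 = 8·20/2 = 80 kN
  M_B = -wL²/12 = -8·20²/12 = -800/3 kN·m
Superposition: R_A = 89 kN, M_A = 920/3 kN·m, R_B = 101 kN, M_B = -980/3 kN·m

R_A = 89 kN, M_A = 920/3 kN·m, R_B = 101 kN, M_B = -980/3 kN·m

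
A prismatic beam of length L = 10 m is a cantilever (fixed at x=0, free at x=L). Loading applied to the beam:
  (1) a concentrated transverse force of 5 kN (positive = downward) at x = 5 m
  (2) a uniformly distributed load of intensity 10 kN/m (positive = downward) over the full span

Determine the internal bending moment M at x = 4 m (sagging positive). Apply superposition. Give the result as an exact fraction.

Load 1 — point force P=5 kN at a=5 m (b=L-a=5):
  M_1 = -P(a-x)  [x≤a] = -5·(5-4) = -5 kN·m
Load 2 — uniform load w=10 kN/m over full span:
  M_2 = -w(L-x)²/2 = -10·(10-4)²/2 = -180 kN·m
Superposition: M = Σ M_i = -185 kN·m ≈ -185.000000 kN·m

M(4) = -185 kN·m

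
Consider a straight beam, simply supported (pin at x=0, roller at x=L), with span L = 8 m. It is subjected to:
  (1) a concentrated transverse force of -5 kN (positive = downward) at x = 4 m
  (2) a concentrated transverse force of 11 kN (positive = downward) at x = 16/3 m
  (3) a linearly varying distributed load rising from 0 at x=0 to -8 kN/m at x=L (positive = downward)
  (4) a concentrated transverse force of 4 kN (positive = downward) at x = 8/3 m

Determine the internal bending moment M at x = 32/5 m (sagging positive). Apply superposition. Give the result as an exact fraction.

M(32/5) = -5516/375 kN·m

Load 1 — point force P=-5 kN at a=4 m (b=L-a=4):
  M_1 = Pa(L-x)/L  [x>a] = (-5)·4·(8-(32/5))/8 = -4 kN·m
Load 2 — point force P=11 kN at a=16/3 m (b=L-a=8/3):
  M_2 = Pa(L-x)/L  [x>a] = 11·(16/3)·(8-(32/5))/8 = 176/15 kN·m
Load 3 — triangular load w₀=-8 kN/m (0→w₀ over full span):
  M_3 = w₀Lx/6 - w₀x³/(6L) = (-8)·8·(32/5)/6 - (-8)·(32/5)³/(6·8) = -3072/125 kN·m
Load 4 — point force P=4 kN at a=8/3 m (b=L-a=16/3):
  M_4 = Pa(L-x)/L  [x>a] = 4·(8/3)·(8-(32/5))/8 = 32/15 kN·m
Superposition: M = Σ M_i = -5516/375 kN·m ≈ -14.709333 kN·m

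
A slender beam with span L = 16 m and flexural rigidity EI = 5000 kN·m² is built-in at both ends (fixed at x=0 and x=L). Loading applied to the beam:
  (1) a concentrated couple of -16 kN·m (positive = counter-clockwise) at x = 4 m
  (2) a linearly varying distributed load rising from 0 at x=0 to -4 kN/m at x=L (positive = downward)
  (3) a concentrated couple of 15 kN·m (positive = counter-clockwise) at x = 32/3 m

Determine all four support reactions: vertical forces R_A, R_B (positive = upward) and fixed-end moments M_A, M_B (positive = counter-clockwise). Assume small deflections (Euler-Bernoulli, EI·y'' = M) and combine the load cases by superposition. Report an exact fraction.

Load 1 — applied couple M₀=-16 kN·m at a=4 m (b=L-a=12):
  R_A = 6M₀ab/L³ = 6·(-16)·4·12/16³ = -9/8 kN
  M_A = M₀b(2a-b)/L² = (-16)·12·(2·4-12)/16² = 3 kN·m
  R_B = -6M₀ab/L³ = -6·(-16)·4·12/16³ = 9/8 kN
  M_B = M₀a(2b-a)/L² = (-16)·4·(2·12-4)/16² = -5 kN·m
Load 2 — triangular load w₀=-4 kN/m (0→w₀ over full span):
  R_A = 3w₀L/20 = 3·(-4)·16/20 = -48/5 kN
  M_A = w₀L²/30 = (-4)·16²/30 = -512/15 kN·m
  R_B = 7w₀L/20 = 7·(-4)·16/20 = -112/5 kN
  M_B = -w₀L²/20 = -(-4)·16²/20 = 256/5 kN·m
Load 3 — applied couple M₀=15 kN·m at a=32/3 m (b=L-a=16/3):
  R_A = 6M₀ab/L³ = 6·15·(32/3)·(16/3)/16³ = 5/4 kN
  M_A = M₀b(2a-b)/L² = 15·(16/3)·(2·(32/3)-(16/3))/16² = 5 kN·m
  R_B = -6M₀ab/L³ = -6·15·(32/3)·(16/3)/16³ = -5/4 kN
  M_B = M₀a(2b-a)/L² = 15·(32/3)·(2·(16/3)-(32/3))/16² = 0 kN·m
Superposition: R_A = -379/40 kN, M_A = -392/15 kN·m, R_B = -901/40 kN, M_B = 231/5 kN·m

R_A = -379/40 kN, M_A = -392/15 kN·m, R_B = -901/40 kN, M_B = 231/5 kN·m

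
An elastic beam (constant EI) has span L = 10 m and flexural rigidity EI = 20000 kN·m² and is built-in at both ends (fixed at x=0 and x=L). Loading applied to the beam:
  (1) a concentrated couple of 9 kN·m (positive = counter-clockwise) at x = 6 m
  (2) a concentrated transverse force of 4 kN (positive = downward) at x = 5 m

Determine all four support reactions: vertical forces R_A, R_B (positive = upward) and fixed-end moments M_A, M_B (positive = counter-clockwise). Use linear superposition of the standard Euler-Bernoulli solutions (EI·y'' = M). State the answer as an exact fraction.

R_A = 412/125 kN, M_A = 197/25 kN·m, R_B = 88/125 kN, M_B = -98/25 kN·m

Load 1 — applied couple M₀=9 kN·m at a=6 m (b=L-a=4):
  R_A = 6M₀ab/L³ = 6·9·6·4/10³ = 162/125 kN
  M_A = M₀b(2a-b)/L² = 9·4·(2·6-4)/10² = 72/25 kN·m
  R_B = -6M₀ab/L³ = -6·9·6·4/10³ = -162/125 kN
  M_B = M₀a(2b-a)/L² = 9·6·(2·4-6)/10² = 27/25 kN·m
Load 2 — point force P=4 kN at a=5 m (b=L-a=5):
  R_A = Pb²(3a+b)/L³ = 4·5²·(3·5+5)/10³ = 2 kN
  M_A = Pab²/L² = 4·5·5²/10² = 5 kN·m
  R_B = Pa²(a+3b)/L³ = 4·5²·(5+3·5)/10³ = 2 kN
  M_B = -Pa²b/L² = -4·5²·5/10² = -5 kN·m
Superposition: R_A = 412/125 kN, M_A = 197/25 kN·m, R_B = 88/125 kN, M_B = -98/25 kN·m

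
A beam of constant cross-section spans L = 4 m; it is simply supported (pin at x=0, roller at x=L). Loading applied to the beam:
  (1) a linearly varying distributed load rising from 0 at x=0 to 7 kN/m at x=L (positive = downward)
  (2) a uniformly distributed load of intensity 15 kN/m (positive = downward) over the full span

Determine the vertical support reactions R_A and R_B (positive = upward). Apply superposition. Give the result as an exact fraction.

R_A = 104/3 kN, R_B = 118/3 kN

Load 1 — triangular load w₀=7 kN/m (0→w₀ over full span):
  R_A = w₀L/6 = 7·4/6 = 14/3 kN
  R_B = w₀L/3 = 7·4/3 = 28/3 kN
Load 2 — uniform load w=15 kN/m over full span:
  R_A = wL/2 = 15·4/2 = 30 kN
  R_B = wL/2 = 15·4/2 = 30 kN
Superposition: R_A = 104/3 kN, R_B = 118/3 kN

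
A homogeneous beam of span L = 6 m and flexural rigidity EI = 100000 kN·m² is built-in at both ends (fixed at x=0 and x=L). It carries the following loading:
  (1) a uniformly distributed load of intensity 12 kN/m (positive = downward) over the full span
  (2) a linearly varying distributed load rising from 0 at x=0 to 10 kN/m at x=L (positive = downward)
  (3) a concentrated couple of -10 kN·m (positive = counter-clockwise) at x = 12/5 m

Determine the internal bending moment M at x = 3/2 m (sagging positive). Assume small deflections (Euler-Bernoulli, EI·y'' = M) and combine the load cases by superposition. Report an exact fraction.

Load 1 — uniform load w=12 kN/m over full span:
  M_1 = wLx/2 - wL²/12 - wx²/2 = 12·6·(3/2)/2 - 12·6²/12 - 12·(3/2)²/2 = 9/2 kN·m
Load 2 — triangular load w₀=10 kN/m (0→w₀ over full span):
  M_2 = 3w₀Lx/20 - w₀L²/30 - w₀x³/(6L) = 3·10·6·(3/2)/20 - 10·6²/30 - 10·(3/2)³/(6·6) = 9/16 kN·m
Load 3 — applied couple M₀=-10 kN·m at a=12/5 m (b=L-a=18/5):
  M_3 = R_Ax - M_A  [x≤a] with R_A=-12/5, M_A=-6/5 = (-12/5)·(3/2) - (-6/5) = -12/5 kN·m
Superposition: M = Σ M_i = 213/80 kN·m ≈ 2.662500 kN·m

M(3/2) = 213/80 kN·m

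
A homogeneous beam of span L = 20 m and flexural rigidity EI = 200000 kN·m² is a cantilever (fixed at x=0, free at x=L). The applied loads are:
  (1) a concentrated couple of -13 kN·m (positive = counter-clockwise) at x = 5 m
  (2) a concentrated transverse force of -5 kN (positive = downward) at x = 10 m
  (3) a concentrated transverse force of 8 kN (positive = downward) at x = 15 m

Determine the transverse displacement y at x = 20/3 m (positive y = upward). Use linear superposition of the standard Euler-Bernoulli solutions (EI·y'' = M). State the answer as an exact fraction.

Load 1 — applied couple M₀=-13 kN·m at a=5 m (b=L-a=15):
  y_1 = M₀a(2x-a)/(2EI)  [x>a] = (-13)·5·(2·(20/3)-5)/(2·200000) = -13/9600 m
Load 2 — point force P=-5 kN at a=10 m (b=L-a=10):
  y_2 = -Px²(3a-x)/(6EI)  [x≤a] = -(-5)·(20/3)²·(3·10-(20/3))/(6·200000) = 7/1620 m
Load 3 — point force P=8 kN at a=15 m (b=L-a=5):
  y_3 = -Px²(3a-x)/(6EI)  [x≤a] = -8·(20/3)²·(3·15-(20/3))/(6·200000) = -23/2025 m
Superposition: y = Σ y_i = -29/3456 m ≈ -0.008391 m

y(20/3) = -29/3456 m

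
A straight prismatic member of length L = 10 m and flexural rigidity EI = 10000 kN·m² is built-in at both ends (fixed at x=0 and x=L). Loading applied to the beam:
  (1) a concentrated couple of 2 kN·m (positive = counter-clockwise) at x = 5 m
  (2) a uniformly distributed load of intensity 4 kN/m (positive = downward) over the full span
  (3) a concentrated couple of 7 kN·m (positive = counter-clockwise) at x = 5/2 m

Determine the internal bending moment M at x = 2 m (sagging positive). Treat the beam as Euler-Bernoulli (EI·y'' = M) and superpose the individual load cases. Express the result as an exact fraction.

M(2) = 397/240 kN·m

Load 1 — applied couple M₀=2 kN·m at a=5 m (b=L-a=5):
  M_1 = R_Ax - M_A  [x≤a] with R_A=3/10, M_A=1/2 = (3/10)·2 - (1/2) = 1/10 kN·m
Load 2 — uniform load w=4 kN/m over full span:
  M_2 = wLx/2 - wL²/12 - wx²/2 = 4·10·2/2 - 4·10²/12 - 4·2²/2 = -4/3 kN·m
Load 3 — applied couple M₀=7 kN·m at a=5/2 m (b=L-a=15/2):
  M_3 = R_Ax - M_A  [x≤a] with R_A=63/80, M_A=-21/16 = (63/80)·2 - (-21/16) = 231/80 kN·m
Superposition: M = Σ M_i = 397/240 kN·m ≈ 1.654167 kN·m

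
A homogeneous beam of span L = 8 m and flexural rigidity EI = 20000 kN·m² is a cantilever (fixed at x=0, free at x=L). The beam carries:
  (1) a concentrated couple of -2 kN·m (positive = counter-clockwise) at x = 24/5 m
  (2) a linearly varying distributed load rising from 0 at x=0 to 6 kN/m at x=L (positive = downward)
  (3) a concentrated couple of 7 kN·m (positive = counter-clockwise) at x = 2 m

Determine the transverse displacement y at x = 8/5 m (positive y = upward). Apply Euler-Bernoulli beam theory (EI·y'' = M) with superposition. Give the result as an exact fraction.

Load 1 — applied couple M₀=-2 kN·m at a=24/5 m (b=L-a=16/5):
  y_1 = M₀x²/(2EI)  [x≤a] = (-2)·(8/5)²/(2·20000) = -2/15625 m
Load 2 — triangular load w₀=6 kN/m (0→w₀ over full span):
  y_2 = (w₀Lx³/12-w₀L²x²/6-w₀x⁵/(120L))/EI = (6·8·(8/5)³/12-6·8²·(8/5)²/6-6·(8/5)⁵/(120·8))/20000 = -72032/9765625 m
Load 3 — applied couple M₀=7 kN·m at a=2 m (b=L-a=6):
  y_3 = M₀x²/(2EI)  [x≤a] = 7·(8/5)²/(2·20000) = 7/15625 m
Superposition: y = Σ y_i = -68907/9765625 m ≈ -0.007056 m

y(8/5) = -68907/9765625 m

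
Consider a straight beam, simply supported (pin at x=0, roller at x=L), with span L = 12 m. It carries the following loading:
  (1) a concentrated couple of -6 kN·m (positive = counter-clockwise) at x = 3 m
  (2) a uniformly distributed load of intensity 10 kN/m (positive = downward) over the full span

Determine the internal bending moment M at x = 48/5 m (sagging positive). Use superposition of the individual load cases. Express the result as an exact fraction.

Load 1 — applied couple M₀=-6 kN·m at a=3 m (b=L-a=9):
  M_1 = M₀x/L - M₀  [x>a] = (-6)·(48/5)/12 - (-6) = 6/5 kN·m
Load 2 — uniform load w=10 kN/m over full span:
  M_2 = wx(L-x)/2 = 10·(48/5)·(12-(48/5))/2 = 576/5 kN·m
Superposition: M = Σ M_i = 582/5 kN·m ≈ 116.400000 kN·m

M(48/5) = 582/5 kN·m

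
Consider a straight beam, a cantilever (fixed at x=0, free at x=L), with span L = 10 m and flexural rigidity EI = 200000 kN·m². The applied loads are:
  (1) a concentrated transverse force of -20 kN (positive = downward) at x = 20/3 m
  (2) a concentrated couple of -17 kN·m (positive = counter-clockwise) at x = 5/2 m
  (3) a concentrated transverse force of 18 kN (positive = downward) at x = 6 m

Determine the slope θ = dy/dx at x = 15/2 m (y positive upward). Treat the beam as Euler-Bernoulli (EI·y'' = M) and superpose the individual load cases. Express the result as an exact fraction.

Load 1 — point force P=-20 kN at a=20/3 m (b=L-a=10/3):
  θ_1 = -Pa²/(2EI)  [x>a] = -(-20)·(20/3)²/(2·200000) = 1/450 rad
Load 2 — applied couple M₀=-17 kN·m at a=5/2 m (b=L-a=15/2):
  θ_2 = M₀a/EI  [x>a] = (-17)·(5/2)/200000 = -17/80000 rad
Load 3 — point force P=18 kN at a=6 m (b=L-a=4):
  θ_3 = -Pa²/(2EI)  [x>a] = -18·6²/(2·200000) = -81/50000 rad
Superposition: θ = Σ θ_i = 1403/3600000 rad ≈ 0.000390 rad

θ(15/2) = 1403/3600000 rad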